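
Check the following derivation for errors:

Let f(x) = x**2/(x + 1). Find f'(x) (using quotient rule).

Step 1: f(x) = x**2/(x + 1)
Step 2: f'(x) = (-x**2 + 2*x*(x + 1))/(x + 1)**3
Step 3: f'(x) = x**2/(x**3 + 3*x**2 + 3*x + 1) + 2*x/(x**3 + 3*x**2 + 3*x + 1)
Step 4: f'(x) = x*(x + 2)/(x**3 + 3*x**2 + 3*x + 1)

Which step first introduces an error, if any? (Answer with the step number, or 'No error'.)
Step 2

Step 2 is incorrect due to a wrong exponent.
The step shows: (-x**2 + 2*x*(x + 1))/(x + 1)**3
The correct value should be: (-x**2 + 2*x*(x + 1))/(x + 1)**2

Explanation: The exponent -2 on x + 1 was incorrectly written as -3: the term (-x**2 + 2*x*(x + 1))/(x + 1)**2 was incorrectly written as (-x**2 + 2*x*(x + 1))/(x + 1)**3
The later steps are derived from this incorrect expression, so the error originates in Step 2.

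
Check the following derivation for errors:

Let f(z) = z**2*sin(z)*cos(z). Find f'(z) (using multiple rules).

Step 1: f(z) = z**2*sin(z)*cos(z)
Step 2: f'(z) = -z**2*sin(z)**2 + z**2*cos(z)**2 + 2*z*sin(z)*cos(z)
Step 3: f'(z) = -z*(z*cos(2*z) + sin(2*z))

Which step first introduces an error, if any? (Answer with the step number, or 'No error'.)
Step 3

Step 3 is incorrect due to a sign flip.
The step shows: -z*(z*cos(2*z) + sin(2*z))
The correct value should be: z*(z*cos(2*z) + sin(2*z))

Explanation: The sign of the whole expression was flipped: the term z*(z*cos(2*z) + sin(2*z)) was incorrectly written as -z*(z*cos(2*z) + sin(2*z))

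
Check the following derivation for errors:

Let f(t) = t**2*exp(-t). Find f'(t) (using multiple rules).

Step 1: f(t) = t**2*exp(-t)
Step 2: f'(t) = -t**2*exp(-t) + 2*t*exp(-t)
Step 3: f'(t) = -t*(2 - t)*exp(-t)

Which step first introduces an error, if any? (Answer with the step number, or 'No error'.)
Step 3

Step 3 is incorrect due to a sign flip.
The step shows: -t*(2 - t)*exp(-t)
The correct value should be: t*(2 - t)*exp(-t)

Explanation: The sign of the whole expression was flipped: the term t*(2 - t)*exp(-t) was incorrectly written as -t*(2 - t)*exp(-t)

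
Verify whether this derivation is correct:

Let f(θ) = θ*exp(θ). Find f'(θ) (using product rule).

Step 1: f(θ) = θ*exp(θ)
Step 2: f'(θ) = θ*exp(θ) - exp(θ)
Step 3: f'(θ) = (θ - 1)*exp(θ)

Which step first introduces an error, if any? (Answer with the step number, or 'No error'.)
Step 2

Step 2 is incorrect due to a sign flip.
The step shows: θ*exp(θ) - exp(θ)
The correct value should be: θ*exp(θ) + exp(θ)

Explanation: The sign of one term was flipped: the term exp(θ) was incorrectly written as -exp(θ)
The later steps are derived from this incorrect expression, so the error originates in Step 2.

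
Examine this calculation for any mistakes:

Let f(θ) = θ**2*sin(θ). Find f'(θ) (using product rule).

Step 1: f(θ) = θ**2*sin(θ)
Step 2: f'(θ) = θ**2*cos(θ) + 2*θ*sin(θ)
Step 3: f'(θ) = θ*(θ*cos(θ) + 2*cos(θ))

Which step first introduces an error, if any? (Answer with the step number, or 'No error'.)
Step 3

Step 3 is incorrect due to a wrong trig function.
The step shows: θ*(θ*cos(θ) + 2*cos(θ))
The correct value should be: θ*(θ*cos(θ) + 2*sin(θ))

Explanation: sin(θ) was incorrectly written as cos(θ): the term θ*(θ*cos(θ) + 2*sin(θ)) was incorrectly written as θ*(θ*cos(θ) + 2*cos(θ))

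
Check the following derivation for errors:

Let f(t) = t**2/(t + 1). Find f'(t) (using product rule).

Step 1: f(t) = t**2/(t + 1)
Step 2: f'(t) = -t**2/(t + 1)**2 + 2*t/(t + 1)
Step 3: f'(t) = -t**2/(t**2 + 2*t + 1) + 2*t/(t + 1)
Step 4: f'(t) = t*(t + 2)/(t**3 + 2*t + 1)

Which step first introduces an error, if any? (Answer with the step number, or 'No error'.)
Step 4

Step 4 is incorrect due to a wrong exponent.
The step shows: t*(t + 2)/(t**3 + 2*t + 1)
The correct value should be: t*(t + 2)/(t**2 + 2*t + 1)

Explanation: The exponent 2 on t was incorrectly written as 3: the term t*(t + 2)/(t**2 + 2*t + 1) was incorrectly written as t*(t + 2)/(t**3 + 2*t + 1)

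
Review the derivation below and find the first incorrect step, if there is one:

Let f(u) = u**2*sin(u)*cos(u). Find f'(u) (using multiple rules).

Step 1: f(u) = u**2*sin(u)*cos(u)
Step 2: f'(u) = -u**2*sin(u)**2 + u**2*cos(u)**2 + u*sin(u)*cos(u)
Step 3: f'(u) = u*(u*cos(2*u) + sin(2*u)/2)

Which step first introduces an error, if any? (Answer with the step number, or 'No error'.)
Step 2

Step 2 is incorrect due to a wrong coefficient.
The step shows: -u**2*sin(u)**2 + u**2*cos(u)**2 + u*sin(u)*cos(u)
The correct value should be: -u**2*sin(u)**2 + u**2*cos(u)**2 + 2*u*sin(u)*cos(u)

Explanation: The coefficient 2 was incorrectly written as 1: the term 2*u*sin(u)*cos(u) was incorrectly written as u*sin(u)*cos(u)
The later steps are derived from this incorrect expression, so the error originates in Step 2.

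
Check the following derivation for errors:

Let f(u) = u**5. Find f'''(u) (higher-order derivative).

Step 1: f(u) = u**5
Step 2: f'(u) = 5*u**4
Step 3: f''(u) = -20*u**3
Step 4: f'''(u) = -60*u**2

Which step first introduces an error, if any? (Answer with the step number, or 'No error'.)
Step 3

Step 3 is incorrect due to a sign flip.
The step shows: -20*u**3
The correct value should be: 20*u**3

Explanation: The sign of the whole expression was flipped: the term 20*u**3 was incorrectly written as -20*u**3
The later steps are derived from this incorrect expression, so the error originates in Step 3.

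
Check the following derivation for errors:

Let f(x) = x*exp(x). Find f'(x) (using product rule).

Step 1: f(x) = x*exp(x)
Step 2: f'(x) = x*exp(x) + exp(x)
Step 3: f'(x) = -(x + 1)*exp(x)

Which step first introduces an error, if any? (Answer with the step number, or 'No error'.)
Step 3

Step 3 is incorrect due to a sign flip.
The step shows: -(x + 1)*exp(x)
The correct value should be: (x + 1)*exp(x)

Explanation: The sign of the whole expression was flipped: the term (x + 1)*exp(x) was incorrectly written as -(x + 1)*exp(x)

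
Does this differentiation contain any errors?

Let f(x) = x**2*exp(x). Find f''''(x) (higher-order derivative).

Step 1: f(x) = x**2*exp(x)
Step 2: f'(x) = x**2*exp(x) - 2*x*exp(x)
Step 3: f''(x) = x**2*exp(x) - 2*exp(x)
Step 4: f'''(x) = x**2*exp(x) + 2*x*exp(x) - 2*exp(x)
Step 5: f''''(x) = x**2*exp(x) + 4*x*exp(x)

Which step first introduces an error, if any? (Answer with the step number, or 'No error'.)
Step 2

Step 2 is incorrect due to a sign flip.
The step shows: x**2*exp(x) - 2*x*exp(x)
The correct value should be: x**2*exp(x) + 2*x*exp(x)

Explanation: The sign of one term was flipped: the term 2*x*exp(x) was incorrectly written as -2*x*exp(x)
The later steps are derived from this incorrect expression, so the error originates in Step 2.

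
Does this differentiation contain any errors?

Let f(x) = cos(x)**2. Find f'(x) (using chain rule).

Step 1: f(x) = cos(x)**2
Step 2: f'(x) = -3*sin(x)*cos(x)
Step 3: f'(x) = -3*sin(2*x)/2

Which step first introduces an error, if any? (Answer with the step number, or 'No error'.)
Step 2

Step 2 is incorrect due to a wrong coefficient.
The step shows: -3*sin(x)*cos(x)
The correct value should be: -2*sin(x)*cos(x)

Explanation: The coefficient -2 was incorrectly written as -3: the term -2*sin(x)*cos(x) was incorrectly written as -3*sin(x)*cos(x)
The later steps are derived from this incorrect expression, so the error originates in Step 2.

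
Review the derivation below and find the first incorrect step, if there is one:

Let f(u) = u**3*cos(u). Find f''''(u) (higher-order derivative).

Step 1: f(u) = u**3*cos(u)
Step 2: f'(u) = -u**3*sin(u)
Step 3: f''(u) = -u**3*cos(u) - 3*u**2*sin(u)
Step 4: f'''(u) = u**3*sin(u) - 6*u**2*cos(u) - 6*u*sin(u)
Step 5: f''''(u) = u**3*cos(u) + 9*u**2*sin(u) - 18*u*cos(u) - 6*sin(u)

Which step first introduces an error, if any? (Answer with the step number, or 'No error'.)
Step 2

Step 2 is incorrect due to a dropped term.
The step shows: -u**3*sin(u)
The correct value should be: -u**3*sin(u) + 3*u**2*cos(u)

Explanation: A term was dropped: the term 3*u**2*cos(u) was incorrectly omitted
The later steps are derived from this incorrect expression, so the error originates in Step 2.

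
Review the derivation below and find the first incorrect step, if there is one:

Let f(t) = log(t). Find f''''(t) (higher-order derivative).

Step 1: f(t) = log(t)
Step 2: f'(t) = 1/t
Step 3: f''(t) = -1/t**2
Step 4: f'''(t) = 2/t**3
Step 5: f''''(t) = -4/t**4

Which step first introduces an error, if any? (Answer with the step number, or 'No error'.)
Step 5

Step 5 is incorrect due to a wrong coefficient.
The step shows: -4/t**4
The correct value should be: -6/t**4

Explanation: The coefficient -6 was incorrectly written as -4: the term -6/t**4 was incorrectly written as -4/t**4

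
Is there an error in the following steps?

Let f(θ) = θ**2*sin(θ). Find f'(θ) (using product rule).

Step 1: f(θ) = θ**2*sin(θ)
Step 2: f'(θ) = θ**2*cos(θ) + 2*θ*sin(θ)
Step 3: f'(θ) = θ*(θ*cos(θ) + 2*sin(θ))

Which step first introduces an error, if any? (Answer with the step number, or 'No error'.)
No error

All steps in this derivation are correct.
The final answer f'(θ) = θ*(θ*cos(θ) + 2*sin(θ)) is valid.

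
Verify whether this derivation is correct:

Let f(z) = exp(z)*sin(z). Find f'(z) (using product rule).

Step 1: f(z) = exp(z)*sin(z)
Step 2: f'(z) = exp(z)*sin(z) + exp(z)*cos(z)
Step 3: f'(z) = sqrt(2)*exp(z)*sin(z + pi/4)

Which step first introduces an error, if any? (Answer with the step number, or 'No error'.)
No error

All steps in this derivation are correct.
The final answer f'(z) = sqrt(2)*exp(z)*sin(z + pi/4) is valid.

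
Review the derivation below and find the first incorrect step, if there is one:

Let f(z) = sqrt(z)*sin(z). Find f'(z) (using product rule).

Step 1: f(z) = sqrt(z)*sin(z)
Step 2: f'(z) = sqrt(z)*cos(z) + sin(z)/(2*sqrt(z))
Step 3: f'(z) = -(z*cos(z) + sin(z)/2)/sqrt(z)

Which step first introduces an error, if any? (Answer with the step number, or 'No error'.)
Step 3

Step 3 is incorrect due to a sign flip.
The step shows: -(z*cos(z) + sin(z)/2)/sqrt(z)
The correct value should be: (z*cos(z) + sin(z)/2)/sqrt(z)

Explanation: The sign of the whole expression was flipped: the term (z*cos(z) + sin(z)/2)/sqrt(z) was incorrectly written as -(z*cos(z) + sin(z)/2)/sqrt(z)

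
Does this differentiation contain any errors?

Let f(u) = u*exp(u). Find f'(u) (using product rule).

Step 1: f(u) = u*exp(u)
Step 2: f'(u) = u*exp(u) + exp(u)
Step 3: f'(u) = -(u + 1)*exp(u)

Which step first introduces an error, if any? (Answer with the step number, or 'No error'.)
Step 3

Step 3 is incorrect due to a sign flip.
The step shows: -(u + 1)*exp(u)
The correct value should be: (u + 1)*exp(u)

Explanation: The sign of the whole expression was flipped: the term (u + 1)*exp(u) was incorrectly written as -(u + 1)*exp(u)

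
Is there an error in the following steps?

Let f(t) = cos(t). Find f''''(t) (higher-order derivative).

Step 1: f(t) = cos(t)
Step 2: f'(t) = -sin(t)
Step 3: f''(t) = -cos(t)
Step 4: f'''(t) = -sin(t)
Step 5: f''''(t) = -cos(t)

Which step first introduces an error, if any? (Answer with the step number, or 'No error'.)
Step 4

Step 4 is incorrect due to a sign flip.
The step shows: -sin(t)
The correct value should be: sin(t)

Explanation: The sign of the whole expression was flipped: the term sin(t) was incorrectly written as -sin(t)
The later steps are derived from this incorrect expression, so the error originates in Step 4.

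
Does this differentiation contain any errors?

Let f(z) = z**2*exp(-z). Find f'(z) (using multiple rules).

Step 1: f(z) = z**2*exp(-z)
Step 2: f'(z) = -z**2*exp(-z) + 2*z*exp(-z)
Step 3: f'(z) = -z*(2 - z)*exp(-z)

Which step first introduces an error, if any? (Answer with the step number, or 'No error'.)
Step 3

Step 3 is incorrect due to a sign flip.
The step shows: -z*(2 - z)*exp(-z)
The correct value should be: z*(2 - z)*exp(-z)

Explanation: The sign of the whole expression was flipped: the term z*(2 - z)*exp(-z) was incorrectly written as -z*(2 - z)*exp(-z)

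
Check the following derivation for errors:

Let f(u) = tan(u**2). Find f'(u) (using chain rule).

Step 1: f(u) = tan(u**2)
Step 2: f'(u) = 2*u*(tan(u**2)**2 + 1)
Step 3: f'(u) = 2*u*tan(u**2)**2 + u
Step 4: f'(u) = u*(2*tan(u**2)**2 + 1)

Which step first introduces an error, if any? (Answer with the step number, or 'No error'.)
Step 3

Step 3 is incorrect due to a wrong coefficient.
The step shows: 2*u*tan(u**2)**2 + u
The correct value should be: 2*u*tan(u**2)**2 + 2*u

Explanation: The coefficient 2 was incorrectly written as 1: the term 2*u was incorrectly written as u
The later steps are derived from this incorrect expression, so the error originates in Step 3.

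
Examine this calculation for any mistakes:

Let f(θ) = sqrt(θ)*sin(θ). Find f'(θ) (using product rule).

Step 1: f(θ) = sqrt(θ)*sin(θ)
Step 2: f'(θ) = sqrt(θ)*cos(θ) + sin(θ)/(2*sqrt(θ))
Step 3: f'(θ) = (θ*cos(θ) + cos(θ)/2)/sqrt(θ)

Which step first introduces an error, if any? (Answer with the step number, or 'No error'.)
Step 3

Step 3 is incorrect due to a wrong trig function.
The step shows: (θ*cos(θ) + cos(θ)/2)/sqrt(θ)
The correct value should be: (θ*cos(θ) + sin(θ)/2)/sqrt(θ)

Explanation: sin(θ) was incorrectly written as cos(θ): the term (θ*cos(θ) + sin(θ)/2)/sqrt(θ) was incorrectly written as (θ*cos(θ) + cos(θ)/2)/sqrt(θ)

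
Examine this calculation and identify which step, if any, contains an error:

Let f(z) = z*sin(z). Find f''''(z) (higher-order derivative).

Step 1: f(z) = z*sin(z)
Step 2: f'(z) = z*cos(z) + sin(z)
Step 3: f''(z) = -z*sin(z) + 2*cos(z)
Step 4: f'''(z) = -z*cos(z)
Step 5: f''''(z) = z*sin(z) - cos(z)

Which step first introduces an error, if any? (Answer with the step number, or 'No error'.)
Step 4

Step 4 is incorrect due to a dropped term.
The step shows: -z*cos(z)
The correct value should be: -z*cos(z) - 3*sin(z)

Explanation: A term was dropped: the term -3*sin(z) was incorrectly omitted
The later steps are derived from this incorrect expression, so the error originates in Step 4.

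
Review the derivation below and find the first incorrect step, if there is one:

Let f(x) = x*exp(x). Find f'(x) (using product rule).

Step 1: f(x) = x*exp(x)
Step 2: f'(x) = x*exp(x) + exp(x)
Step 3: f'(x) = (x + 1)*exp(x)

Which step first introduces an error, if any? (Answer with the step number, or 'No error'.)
No error

All steps in this derivation are correct.
The final answer f'(x) = (x + 1)*exp(x) is valid.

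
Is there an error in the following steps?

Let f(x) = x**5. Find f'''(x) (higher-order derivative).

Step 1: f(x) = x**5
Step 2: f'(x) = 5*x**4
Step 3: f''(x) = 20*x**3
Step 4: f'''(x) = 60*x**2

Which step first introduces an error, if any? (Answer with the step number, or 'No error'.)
No error

All steps in this derivation are correct.
The final answer f'''(x) = 60*x**2 is valid.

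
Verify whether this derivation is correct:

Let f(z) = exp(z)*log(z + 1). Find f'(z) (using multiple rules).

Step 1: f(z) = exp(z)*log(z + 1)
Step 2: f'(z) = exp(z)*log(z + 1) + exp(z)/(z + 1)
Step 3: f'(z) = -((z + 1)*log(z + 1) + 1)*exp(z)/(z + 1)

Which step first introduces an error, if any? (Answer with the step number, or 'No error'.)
Step 3

Step 3 is incorrect due to a sign flip.
The step shows: -((z + 1)*log(z + 1) + 1)*exp(z)/(z + 1)
The correct value should be: ((z + 1)*log(z + 1) + 1)*exp(z)/(z + 1)

Explanation: The sign of the whole expression was flipped: the term ((z + 1)*log(z + 1) + 1)*exp(z)/(z + 1) was incorrectly written as -((z + 1)*log(z + 1) + 1)*exp(z)/(z + 1)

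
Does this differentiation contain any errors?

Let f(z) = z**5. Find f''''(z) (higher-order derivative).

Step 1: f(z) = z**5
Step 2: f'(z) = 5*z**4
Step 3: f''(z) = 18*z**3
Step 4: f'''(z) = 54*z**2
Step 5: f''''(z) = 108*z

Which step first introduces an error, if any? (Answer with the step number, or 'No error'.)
Step 3

Step 3 is incorrect due to a wrong coefficient.
The step shows: 18*z**3
The correct value should be: 20*z**3

Explanation: The coefficient 20 was incorrectly written as 18: the term 20*z**3 was incorrectly written as 18*z**3
The later steps are derived from this incorrect expression, so the error originates in Step 3.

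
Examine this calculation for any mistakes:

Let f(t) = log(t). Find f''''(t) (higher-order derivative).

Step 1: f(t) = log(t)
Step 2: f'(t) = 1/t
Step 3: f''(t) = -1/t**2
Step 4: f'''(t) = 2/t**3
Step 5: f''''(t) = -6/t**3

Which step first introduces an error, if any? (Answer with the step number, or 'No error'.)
Step 5

Step 5 is incorrect due to a wrong exponent.
The step shows: -6/t**3
The correct value should be: -6/t**4

Explanation: The exponent -4 on t was incorrectly written as -3: the term -6/t**4 was incorrectly written as -6/t**3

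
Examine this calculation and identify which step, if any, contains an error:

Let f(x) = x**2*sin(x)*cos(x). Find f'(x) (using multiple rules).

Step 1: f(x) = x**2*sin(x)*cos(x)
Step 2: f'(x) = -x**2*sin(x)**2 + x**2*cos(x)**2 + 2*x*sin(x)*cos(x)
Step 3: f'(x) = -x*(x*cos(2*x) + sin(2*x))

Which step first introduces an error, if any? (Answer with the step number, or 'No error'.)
Step 3

Step 3 is incorrect due to a sign flip.
The step shows: -x*(x*cos(2*x) + sin(2*x))
The correct value should be: x*(x*cos(2*x) + sin(2*x))

Explanation: The sign of the whole expression was flipped: the term x*(x*cos(2*x) + sin(2*x)) was incorrectly written as -x*(x*cos(2*x) + sin(2*x))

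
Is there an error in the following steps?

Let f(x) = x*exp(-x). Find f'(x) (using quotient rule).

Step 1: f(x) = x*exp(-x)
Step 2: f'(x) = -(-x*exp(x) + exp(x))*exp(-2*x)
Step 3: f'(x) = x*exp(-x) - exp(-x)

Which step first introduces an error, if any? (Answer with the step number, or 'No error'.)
Step 2

Step 2 is incorrect due to a sign flip.
The step shows: -(-x*exp(x) + exp(x))*exp(-2*x)
The correct value should be: (-x*exp(x) + exp(x))*exp(-2*x)

Explanation: The sign of the whole expression was flipped: the term (-x*exp(x) + exp(x))*exp(-2*x) was incorrectly written as -(-x*exp(x) + exp(x))*exp(-2*x)
The later steps are derived from this incorrect expression, so the error originates in Step 2.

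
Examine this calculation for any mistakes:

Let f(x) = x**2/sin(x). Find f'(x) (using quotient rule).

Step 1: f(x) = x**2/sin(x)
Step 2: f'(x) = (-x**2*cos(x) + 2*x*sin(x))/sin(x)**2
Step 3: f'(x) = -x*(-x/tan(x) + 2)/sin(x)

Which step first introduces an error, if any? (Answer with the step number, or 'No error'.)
Step 3

Step 3 is incorrect due to a sign flip.
The step shows: -x*(-x/tan(x) + 2)/sin(x)
The correct value should be: x*(-x/tan(x) + 2)/sin(x)

Explanation: The sign of the whole expression was flipped: the term x*(-x/tan(x) + 2)/sin(x) was incorrectly written as -x*(-x/tan(x) + 2)/sin(x)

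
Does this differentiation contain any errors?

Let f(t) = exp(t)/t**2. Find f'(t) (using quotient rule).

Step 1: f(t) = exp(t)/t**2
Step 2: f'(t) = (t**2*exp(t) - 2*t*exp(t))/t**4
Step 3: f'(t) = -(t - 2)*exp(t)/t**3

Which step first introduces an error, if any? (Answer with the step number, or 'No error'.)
Step 3

Step 3 is incorrect due to a sign flip.
The step shows: -(t - 2)*exp(t)/t**3
The correct value should be: (t - 2)*exp(t)/t**3

Explanation: The sign of the whole expression was flipped: the term (t - 2)*exp(t)/t**3 was incorrectly written as -(t - 2)*exp(t)/t**3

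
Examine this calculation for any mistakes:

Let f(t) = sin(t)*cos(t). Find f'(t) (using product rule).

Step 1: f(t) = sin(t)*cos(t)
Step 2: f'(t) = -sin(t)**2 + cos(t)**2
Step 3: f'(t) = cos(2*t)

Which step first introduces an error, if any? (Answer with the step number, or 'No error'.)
No error

All steps in this derivation are correct.
The final answer f'(t) = cos(2*t) is valid.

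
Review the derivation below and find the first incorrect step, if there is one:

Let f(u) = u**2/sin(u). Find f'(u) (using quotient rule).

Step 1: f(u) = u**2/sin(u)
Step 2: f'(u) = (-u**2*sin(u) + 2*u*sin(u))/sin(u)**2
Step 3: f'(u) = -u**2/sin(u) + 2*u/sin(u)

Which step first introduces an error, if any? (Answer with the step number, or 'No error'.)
Step 2

Step 2 is incorrect due to a wrong trig function.
The step shows: (-u**2*sin(u) + 2*u*sin(u))/sin(u)**2
The correct value should be: (-u**2*cos(u) + 2*u*sin(u))/sin(u)**2

Explanation: cos(u) was incorrectly written as sin(u): the term (-u**2*cos(u) + 2*u*sin(u))/sin(u)**2 was incorrectly written as (-u**2*sin(u) + 2*u*sin(u))/sin(u)**2
The later steps are derived from this incorrect expression, so the error originates in Step 2.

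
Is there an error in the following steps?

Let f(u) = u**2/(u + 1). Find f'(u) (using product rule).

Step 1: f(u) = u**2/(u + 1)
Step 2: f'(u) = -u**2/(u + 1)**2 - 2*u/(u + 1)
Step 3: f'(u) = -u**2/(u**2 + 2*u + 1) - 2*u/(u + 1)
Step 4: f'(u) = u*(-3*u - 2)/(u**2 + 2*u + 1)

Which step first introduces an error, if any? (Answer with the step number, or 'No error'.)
Step 2

Step 2 is incorrect due to a sign flip.
The step shows: -u**2/(u + 1)**2 - 2*u/(u + 1)
The correct value should be: -u**2/(u + 1)**2 + 2*u/(u + 1)

Explanation: The sign of one term was flipped: the term 2*u/(u + 1) was incorrectly written as -2*u/(u + 1)
The later steps are derived from this incorrect expression, so the error originates in Step 2.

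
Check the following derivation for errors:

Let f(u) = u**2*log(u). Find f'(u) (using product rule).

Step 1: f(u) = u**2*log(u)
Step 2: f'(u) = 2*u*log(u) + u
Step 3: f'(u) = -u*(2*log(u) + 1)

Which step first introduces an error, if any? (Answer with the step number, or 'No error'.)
Step 3

Step 3 is incorrect due to a sign flip.
The step shows: -u*(2*log(u) + 1)
The correct value should be: u*(2*log(u) + 1)

Explanation: The sign of the whole expression was flipped: the term u*(2*log(u) + 1) was incorrectly written as -u*(2*log(u) + 1)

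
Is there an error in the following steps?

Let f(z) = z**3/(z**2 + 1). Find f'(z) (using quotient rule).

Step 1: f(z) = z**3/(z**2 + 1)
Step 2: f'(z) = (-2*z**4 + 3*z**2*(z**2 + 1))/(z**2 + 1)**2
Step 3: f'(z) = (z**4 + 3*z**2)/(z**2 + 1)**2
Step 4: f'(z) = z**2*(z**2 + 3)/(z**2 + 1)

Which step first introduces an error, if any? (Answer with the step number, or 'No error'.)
Step 4

Step 4 is incorrect due to a wrong exponent.
The step shows: z**2*(z**2 + 3)/(z**2 + 1)
The correct value should be: z**2*(z**2 + 3)/(z**2 + 1)**2

Explanation: The exponent -2 on z**2 + 1 was incorrectly written as -1: the term z**2*(z**2 + 3)/(z**2 + 1)**2 was incorrectly written as z**2*(z**2 + 3)/(z**2 + 1)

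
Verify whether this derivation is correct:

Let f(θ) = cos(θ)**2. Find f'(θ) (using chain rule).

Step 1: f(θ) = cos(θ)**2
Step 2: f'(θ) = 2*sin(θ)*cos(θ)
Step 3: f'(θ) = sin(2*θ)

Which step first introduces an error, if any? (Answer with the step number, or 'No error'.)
Step 2

Step 2 is incorrect due to a sign flip.
The step shows: 2*sin(θ)*cos(θ)
The correct value should be: -2*sin(θ)*cos(θ)

Explanation: The sign of the whole expression was flipped: the term -2*sin(θ)*cos(θ) was incorrectly written as 2*sin(θ)*cos(θ)
The later steps are derived from this incorrect expression, so the error originates in Step 2.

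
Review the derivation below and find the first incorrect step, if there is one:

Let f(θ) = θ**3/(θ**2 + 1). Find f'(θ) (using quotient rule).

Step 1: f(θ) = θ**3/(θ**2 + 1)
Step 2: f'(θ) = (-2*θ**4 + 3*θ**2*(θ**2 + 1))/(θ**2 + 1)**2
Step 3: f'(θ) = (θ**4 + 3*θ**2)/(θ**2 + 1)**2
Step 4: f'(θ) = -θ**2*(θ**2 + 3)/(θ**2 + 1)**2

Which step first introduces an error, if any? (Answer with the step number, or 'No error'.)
Step 4

Step 4 is incorrect due to a sign flip.
The step shows: -θ**2*(θ**2 + 3)/(θ**2 + 1)**2
The correct value should be: θ**2*(θ**2 + 3)/(θ**2 + 1)**2

Explanation: The sign of the whole expression was flipped: the term θ**2*(θ**2 + 3)/(θ**2 + 1)**2 was incorrectly written as -θ**2*(θ**2 + 3)/(θ**2 + 1)**2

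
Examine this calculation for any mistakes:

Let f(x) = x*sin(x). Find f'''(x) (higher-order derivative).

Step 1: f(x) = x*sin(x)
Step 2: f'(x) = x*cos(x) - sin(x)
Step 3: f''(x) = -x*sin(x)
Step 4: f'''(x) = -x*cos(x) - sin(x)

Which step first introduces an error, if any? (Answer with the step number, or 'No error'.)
Step 2

Step 2 is incorrect due to a sign flip.
The step shows: x*cos(x) - sin(x)
The correct value should be: x*cos(x) + sin(x)

Explanation: The sign of one term was flipped: the term sin(x) was incorrectly written as -sin(x)
The later steps are derived from this incorrect expression, so the error originates in Step 2.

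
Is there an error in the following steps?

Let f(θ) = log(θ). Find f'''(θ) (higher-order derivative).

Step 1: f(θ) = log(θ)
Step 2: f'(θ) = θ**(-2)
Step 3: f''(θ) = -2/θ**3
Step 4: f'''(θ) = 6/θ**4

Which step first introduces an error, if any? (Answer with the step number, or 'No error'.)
Step 2

Step 2 is incorrect due to a wrong exponent.
The step shows: θ**(-2)
The correct value should be: 1/θ

Explanation: The exponent -1 on θ was incorrectly written as -2: the term 1/θ was incorrectly written as θ**(-2)
The later steps are derived from this incorrect expression, so the error originates in Step 2.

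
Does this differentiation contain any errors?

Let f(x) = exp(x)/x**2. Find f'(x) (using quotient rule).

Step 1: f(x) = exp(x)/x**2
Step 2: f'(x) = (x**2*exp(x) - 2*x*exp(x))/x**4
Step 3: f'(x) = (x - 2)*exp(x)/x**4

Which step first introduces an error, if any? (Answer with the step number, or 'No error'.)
Step 3

Step 3 is incorrect due to a wrong exponent.
The step shows: (x - 2)*exp(x)/x**4
The correct value should be: (x - 2)*exp(x)/x**3

Explanation: The exponent -3 on x was incorrectly written as -4: the term (x - 2)*exp(x)/x**3 was incorrectly written as (x - 2)*exp(x)/x**4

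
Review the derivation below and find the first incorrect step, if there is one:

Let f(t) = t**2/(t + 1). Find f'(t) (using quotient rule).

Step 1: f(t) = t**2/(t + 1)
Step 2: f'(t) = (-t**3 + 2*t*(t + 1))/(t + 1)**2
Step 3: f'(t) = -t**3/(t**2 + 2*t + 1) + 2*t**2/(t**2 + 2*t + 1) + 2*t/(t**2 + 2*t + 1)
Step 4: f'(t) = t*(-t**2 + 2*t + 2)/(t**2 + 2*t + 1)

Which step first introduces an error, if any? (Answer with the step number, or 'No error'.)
Step 2

Step 2 is incorrect due to a wrong exponent.
The step shows: (-t**3 + 2*t*(t + 1))/(t + 1)**2
The correct value should be: (-t**2 + 2*t*(t + 1))/(t + 1)**2

Explanation: The exponent 2 on t was incorrectly written as 3: the term (-t**2 + 2*t*(t + 1))/(t + 1)**2 was incorrectly written as (-t**3 + 2*t*(t + 1))/(t + 1)**2
The later steps are derived from this incorrect expression, so the error originates in Step 2.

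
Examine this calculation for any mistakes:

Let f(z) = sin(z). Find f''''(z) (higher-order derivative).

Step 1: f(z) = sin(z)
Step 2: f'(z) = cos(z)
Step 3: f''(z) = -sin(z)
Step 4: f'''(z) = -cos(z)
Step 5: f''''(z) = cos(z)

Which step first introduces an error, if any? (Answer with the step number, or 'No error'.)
Step 5

Step 5 is incorrect due to a wrong trig function.
The step shows: cos(z)
The correct value should be: sin(z)

Explanation: sin(z) was incorrectly written as cos(z): the term sin(z) was incorrectly written as cos(z)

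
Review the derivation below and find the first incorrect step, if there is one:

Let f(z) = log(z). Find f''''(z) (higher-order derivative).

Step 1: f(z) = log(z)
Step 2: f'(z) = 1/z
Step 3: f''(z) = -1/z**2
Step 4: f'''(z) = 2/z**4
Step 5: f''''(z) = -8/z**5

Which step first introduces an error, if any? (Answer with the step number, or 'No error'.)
Step 4

Step 4 is incorrect due to a wrong exponent.
The step shows: 2/z**4
The correct value should be: 2/z**3

Explanation: The exponent -3 on z was incorrectly written as -4: the term 2/z**3 was incorrectly written as 2/z**4
The later steps are derived from this incorrect expression, so the error originates in Step 4.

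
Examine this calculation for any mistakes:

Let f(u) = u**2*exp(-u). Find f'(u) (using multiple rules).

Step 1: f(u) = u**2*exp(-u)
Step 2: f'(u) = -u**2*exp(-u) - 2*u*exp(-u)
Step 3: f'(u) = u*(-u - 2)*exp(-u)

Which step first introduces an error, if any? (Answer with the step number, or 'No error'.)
Step 2

Step 2 is incorrect due to a sign flip.
The step shows: -u**2*exp(-u) - 2*u*exp(-u)
The correct value should be: -u**2*exp(-u) + 2*u*exp(-u)

Explanation: The sign of one term was flipped: the term 2*u*exp(-u) was incorrectly written as -2*u*exp(-u)
The later steps are derived from this incorrect expression, so the error originates in Step 2.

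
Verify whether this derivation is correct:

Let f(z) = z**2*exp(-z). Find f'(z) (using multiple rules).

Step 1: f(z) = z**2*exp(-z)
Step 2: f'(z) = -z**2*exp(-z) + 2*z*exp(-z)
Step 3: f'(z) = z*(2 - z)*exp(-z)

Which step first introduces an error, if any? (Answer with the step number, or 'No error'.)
No error

All steps in this derivation are correct.
The final answer f'(z) = z*(2 - z)*exp(-z) is valid.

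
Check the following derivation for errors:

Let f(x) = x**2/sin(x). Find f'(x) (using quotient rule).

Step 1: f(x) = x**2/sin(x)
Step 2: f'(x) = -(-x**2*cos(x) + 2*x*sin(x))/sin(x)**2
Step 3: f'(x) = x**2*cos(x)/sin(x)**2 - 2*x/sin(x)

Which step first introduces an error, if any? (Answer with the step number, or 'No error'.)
Step 2

Step 2 is incorrect due to a sign flip.
The step shows: -(-x**2*cos(x) + 2*x*sin(x))/sin(x)**2
The correct value should be: (-x**2*cos(x) + 2*x*sin(x))/sin(x)**2

Explanation: The sign of the whole expression was flipped: the term (-x**2*cos(x) + 2*x*sin(x))/sin(x)**2 was incorrectly written as -(-x**2*cos(x) + 2*x*sin(x))/sin(x)**2
The later steps are derived from this incorrect expression, so the error originates in Step 2.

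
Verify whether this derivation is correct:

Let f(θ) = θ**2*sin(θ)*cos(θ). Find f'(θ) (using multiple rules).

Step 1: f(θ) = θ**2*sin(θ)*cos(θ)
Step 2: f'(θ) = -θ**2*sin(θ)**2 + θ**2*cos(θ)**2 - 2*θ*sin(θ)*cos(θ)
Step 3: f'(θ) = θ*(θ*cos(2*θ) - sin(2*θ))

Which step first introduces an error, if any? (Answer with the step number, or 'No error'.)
Step 2

Step 2 is incorrect due to a sign flip.
The step shows: -θ**2*sin(θ)**2 + θ**2*cos(θ)**2 - 2*θ*sin(θ)*cos(θ)
The correct value should be: -θ**2*sin(θ)**2 + θ**2*cos(θ)**2 + 2*θ*sin(θ)*cos(θ)

Explanation: The sign of one term was flipped: the term 2*θ*sin(θ)*cos(θ) was incorrectly written as -2*θ*sin(θ)*cos(θ)
The later steps are derived from this incorrect expression, so the error originates in Step 2.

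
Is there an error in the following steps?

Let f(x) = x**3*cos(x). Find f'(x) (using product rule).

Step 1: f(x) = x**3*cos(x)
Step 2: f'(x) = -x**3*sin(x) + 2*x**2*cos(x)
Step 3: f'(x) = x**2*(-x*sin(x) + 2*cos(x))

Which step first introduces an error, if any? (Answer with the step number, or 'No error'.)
Step 2

Step 2 is incorrect due to a wrong coefficient.
The step shows: -x**3*sin(x) + 2*x**2*cos(x)
The correct value should be: -x**3*sin(x) + 3*x**2*cos(x)

Explanation: The coefficient 3 was incorrectly written as 2: the term 3*x**2*cos(x) was incorrectly written as 2*x**2*cos(x)
The later steps are derived from this incorrect expression, so the error originates in Step 2.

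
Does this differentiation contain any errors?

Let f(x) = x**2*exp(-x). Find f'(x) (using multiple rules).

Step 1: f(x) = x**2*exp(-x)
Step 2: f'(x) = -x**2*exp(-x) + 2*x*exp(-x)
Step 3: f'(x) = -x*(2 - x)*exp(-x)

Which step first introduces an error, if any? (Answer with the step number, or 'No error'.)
Step 3

Step 3 is incorrect due to a sign flip.
The step shows: -x*(2 - x)*exp(-x)
The correct value should be: x*(2 - x)*exp(-x)

Explanation: The sign of the whole expression was flipped: the term x*(2 - x)*exp(-x) was incorrectly written as -x*(2 - x)*exp(-x)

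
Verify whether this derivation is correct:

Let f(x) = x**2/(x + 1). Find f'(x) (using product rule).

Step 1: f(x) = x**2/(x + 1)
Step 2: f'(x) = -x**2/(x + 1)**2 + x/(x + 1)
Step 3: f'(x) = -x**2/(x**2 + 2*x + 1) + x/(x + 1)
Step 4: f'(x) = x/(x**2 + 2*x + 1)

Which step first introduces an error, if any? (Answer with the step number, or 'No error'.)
Step 2

Step 2 is incorrect due to a wrong coefficient.
The step shows: -x**2/(x + 1)**2 + x/(x + 1)
The correct value should be: -x**2/(x + 1)**2 + 2*x/(x + 1)

Explanation: The coefficient 2 was incorrectly written as 1: the term 2*x/(x + 1) was incorrectly written as x/(x + 1)
The later steps are derived from this incorrect expression, so the error originates in Step 2.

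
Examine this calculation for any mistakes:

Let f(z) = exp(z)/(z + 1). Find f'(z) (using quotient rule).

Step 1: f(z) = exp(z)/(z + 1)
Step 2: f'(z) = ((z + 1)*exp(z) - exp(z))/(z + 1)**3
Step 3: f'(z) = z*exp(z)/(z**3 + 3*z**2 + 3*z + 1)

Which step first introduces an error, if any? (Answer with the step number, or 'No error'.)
Step 2

Step 2 is incorrect due to a wrong exponent.
The step shows: ((z + 1)*exp(z) - exp(z))/(z + 1)**3
The correct value should be: ((z + 1)*exp(z) - exp(z))/(z + 1)**2

Explanation: The exponent -2 on z + 1 was incorrectly written as -3: the term ((z + 1)*exp(z) - exp(z))/(z + 1)**2 was incorrectly written as ((z + 1)*exp(z) - exp(z))/(z + 1)**3
The later steps are derived from this incorrect expression, so the error originates in Step 2.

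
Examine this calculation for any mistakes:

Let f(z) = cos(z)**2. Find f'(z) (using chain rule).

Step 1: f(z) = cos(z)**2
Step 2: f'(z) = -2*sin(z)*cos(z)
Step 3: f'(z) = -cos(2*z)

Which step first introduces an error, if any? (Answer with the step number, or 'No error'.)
Step 3

Step 3 is incorrect due to a wrong trig function.
The step shows: -cos(2*z)
The correct value should be: -sin(2*z)

Explanation: sin(2*z) was incorrectly written as cos(2*z): the term -sin(2*z) was incorrectly written as -cos(2*z)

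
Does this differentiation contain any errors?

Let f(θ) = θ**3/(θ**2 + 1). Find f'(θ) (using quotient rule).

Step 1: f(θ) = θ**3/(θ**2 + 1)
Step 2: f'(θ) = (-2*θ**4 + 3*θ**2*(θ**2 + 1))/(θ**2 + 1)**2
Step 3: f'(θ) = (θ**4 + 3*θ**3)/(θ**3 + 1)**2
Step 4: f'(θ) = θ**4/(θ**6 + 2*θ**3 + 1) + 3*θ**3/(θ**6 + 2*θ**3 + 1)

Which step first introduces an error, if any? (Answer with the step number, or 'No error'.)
Step 3

Step 3 is incorrect due to a wrong exponent.
The step shows: (θ**4 + 3*θ**3)/(θ**3 + 1)**2
The correct value should be: (θ**4 + 3*θ**2)/(θ**2 + 1)**2

Explanation: The exponent 2 on θ was incorrectly written as 3: the term (θ**4 + 3*θ**2)/(θ**2 + 1)**2 was incorrectly written as (θ**4 + 3*θ**3)/(θ**3 + 1)**2
The later steps are derived from this incorrect expression, so the error originates in Step 3.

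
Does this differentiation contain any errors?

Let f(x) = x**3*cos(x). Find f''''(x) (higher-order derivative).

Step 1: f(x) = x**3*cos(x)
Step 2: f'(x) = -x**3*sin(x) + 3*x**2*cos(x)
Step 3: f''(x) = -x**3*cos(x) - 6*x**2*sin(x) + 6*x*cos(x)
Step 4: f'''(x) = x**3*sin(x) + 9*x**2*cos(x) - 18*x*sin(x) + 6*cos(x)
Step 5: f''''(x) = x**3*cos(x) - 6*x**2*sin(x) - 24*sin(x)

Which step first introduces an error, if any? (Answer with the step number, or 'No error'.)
Step 4

Step 4 is incorrect due to a sign flip.
The step shows: x**3*sin(x) + 9*x**2*cos(x) - 18*x*sin(x) + 6*cos(x)
The correct value should be: x**3*sin(x) - 9*x**2*cos(x) - 18*x*sin(x) + 6*cos(x)

Explanation: The sign of one term was flipped: the term -9*x**2*cos(x) was incorrectly written as 9*x**2*cos(x)
The later steps are derived from this incorrect expression, so the error originates in Step 4.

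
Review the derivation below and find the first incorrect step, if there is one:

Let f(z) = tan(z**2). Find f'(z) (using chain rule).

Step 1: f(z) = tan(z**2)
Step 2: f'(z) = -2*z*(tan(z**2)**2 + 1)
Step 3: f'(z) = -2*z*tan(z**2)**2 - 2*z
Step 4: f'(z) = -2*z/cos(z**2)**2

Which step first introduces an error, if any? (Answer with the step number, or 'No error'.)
Step 2

Step 2 is incorrect due to a sign flip.
The step shows: -2*z*(tan(z**2)**2 + 1)
The correct value should be: 2*z*(tan(z**2)**2 + 1)

Explanation: The sign of the whole expression was flipped: the term 2*z*(tan(z**2)**2 + 1) was incorrectly written as -2*z*(tan(z**2)**2 + 1)
The later steps are derived from this incorrect expression, so the error originates in Step 2.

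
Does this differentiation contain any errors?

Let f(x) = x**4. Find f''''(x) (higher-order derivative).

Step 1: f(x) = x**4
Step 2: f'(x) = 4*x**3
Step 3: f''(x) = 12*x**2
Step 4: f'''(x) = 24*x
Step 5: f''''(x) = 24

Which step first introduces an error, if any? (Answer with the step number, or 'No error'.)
No error

All steps in this derivation are correct.
The final answer f''''(x) = 24 is valid.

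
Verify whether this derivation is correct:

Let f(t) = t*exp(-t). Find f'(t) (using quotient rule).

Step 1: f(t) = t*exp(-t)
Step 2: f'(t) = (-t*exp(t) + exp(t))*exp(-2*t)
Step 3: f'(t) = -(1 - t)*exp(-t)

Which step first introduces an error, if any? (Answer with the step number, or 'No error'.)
Step 3

Step 3 is incorrect due to a sign flip.
The step shows: -(1 - t)*exp(-t)
The correct value should be: (1 - t)*exp(-t)

Explanation: The sign of the whole expression was flipped: the term (1 - t)*exp(-t) was incorrectly written as -(1 - t)*exp(-t)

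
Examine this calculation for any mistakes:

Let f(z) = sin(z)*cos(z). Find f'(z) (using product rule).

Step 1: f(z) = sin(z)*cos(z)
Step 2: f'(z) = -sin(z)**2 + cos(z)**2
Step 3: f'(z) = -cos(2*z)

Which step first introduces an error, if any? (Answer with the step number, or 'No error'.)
Step 3

Step 3 is incorrect due to a sign flip.
The step shows: -cos(2*z)
The correct value should be: cos(2*z)

Explanation: The sign of the whole expression was flipped: the term cos(2*z) was incorrectly written as -cos(2*z)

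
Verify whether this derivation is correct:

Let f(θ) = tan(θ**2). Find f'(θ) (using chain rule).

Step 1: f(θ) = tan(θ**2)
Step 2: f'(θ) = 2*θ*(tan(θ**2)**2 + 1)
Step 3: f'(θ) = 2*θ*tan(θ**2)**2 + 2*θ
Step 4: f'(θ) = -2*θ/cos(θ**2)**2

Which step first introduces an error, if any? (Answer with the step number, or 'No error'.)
Step 4

Step 4 is incorrect due to a sign flip.
The step shows: -2*θ/cos(θ**2)**2
The correct value should be: 2*θ/cos(θ**2)**2

Explanation: The sign of the whole expression was flipped: the term 2*θ/cos(θ**2)**2 was incorrectly written as -2*θ/cos(θ**2)**2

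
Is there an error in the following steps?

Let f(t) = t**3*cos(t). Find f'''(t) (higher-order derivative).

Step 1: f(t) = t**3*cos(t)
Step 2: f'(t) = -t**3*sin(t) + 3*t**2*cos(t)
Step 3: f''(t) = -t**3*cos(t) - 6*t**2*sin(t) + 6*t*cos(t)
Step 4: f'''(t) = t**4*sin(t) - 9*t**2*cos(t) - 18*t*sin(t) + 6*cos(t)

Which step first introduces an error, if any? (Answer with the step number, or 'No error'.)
Step 4

Step 4 is incorrect due to a wrong exponent.
The step shows: t**4*sin(t) - 9*t**2*cos(t) - 18*t*sin(t) + 6*cos(t)
The correct value should be: t**3*sin(t) - 9*t**2*cos(t) - 18*t*sin(t) + 6*cos(t)

Explanation: The exponent 3 on t was incorrectly written as 4: the term t**3*sin(t) was incorrectly written as t**4*sin(t)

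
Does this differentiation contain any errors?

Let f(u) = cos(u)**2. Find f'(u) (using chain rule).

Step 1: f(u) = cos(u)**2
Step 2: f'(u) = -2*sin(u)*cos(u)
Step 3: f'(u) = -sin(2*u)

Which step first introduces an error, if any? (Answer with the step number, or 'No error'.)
No error

All steps in this derivation are correct.
The final answer f'(u) = -sin(2*u) is valid.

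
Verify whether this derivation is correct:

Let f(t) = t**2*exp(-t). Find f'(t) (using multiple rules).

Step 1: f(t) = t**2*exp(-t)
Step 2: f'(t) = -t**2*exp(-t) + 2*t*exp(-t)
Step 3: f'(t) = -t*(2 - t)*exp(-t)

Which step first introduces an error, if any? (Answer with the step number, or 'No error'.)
Step 3

Step 3 is incorrect due to a sign flip.
The step shows: -t*(2 - t)*exp(-t)
The correct value should be: t*(2 - t)*exp(-t)

Explanation: The sign of the whole expression was flipped: the term t*(2 - t)*exp(-t) was incorrectly written as -t*(2 - t)*exp(-t)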